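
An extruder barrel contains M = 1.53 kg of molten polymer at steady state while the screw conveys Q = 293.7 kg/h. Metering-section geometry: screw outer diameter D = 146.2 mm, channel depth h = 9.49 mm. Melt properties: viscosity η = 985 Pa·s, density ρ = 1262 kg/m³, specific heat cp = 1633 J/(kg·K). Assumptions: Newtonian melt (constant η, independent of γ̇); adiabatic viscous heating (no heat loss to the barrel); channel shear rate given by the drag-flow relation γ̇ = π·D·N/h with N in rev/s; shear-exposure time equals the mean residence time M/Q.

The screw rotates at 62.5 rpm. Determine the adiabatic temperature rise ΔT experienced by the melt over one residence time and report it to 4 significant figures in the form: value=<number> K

Convert throughput: Q = 293.7 kg/h = 293.7/3600 = 0.0815833 kg/s
Mean residence time: t_res = M/Q_s = 1.53 kg / 0.0815833 kg/s = 18.7538 s
D = 146.2 mm = 0.1462 m;  h = 9.49 mm = 0.00949 m;  N = 62.5 rpm / 60 = 1.04167 rev/s
γ̇ = π D N / h = (π)(0.1462)(1.04167) / 0.00949 = 50.415 s⁻¹
Adiabatic rise: ΔT = η γ̇² t_res / (ρ cp) = 985·(50.415)²·18.7538 / (1262·1633) = 22.7824 K

value=22.78 K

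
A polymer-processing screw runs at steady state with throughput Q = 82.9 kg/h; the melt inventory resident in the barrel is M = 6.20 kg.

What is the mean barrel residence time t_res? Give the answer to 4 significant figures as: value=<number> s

value=269.2 s

Throughput in SI: Q_s = 82.9 kg/h ÷ 3600 s/h = 0.0230278 kg/s
t_res = M / Q_s = 6.20 ÷ 0.0230278 = 269.24 s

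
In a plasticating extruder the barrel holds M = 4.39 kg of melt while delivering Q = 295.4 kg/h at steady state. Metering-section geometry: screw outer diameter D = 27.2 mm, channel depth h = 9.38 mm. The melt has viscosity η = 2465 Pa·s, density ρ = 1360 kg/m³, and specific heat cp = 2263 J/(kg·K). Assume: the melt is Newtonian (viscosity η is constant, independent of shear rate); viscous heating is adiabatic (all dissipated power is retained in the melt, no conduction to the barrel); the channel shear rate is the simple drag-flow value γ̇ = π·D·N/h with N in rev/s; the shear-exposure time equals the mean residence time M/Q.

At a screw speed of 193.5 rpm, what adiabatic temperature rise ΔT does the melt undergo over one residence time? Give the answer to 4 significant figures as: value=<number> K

Q_s = Q / 3600 = 295.4 / 3600 = 0.0820556 kg/s
Mean residence time: t_res = M/Q_s = 4.39 kg / 0.0820556 kg/s = 53.5003 s
Convert to SI: D = 0.0272 m, h = 0.00938 m, N = 193.5/60 = 3.225 rev/s
γ̇ = π D N / h = (π)(0.0272)(3.225) / 0.00938 = 29.3796 s⁻¹
Adiabatic rise: ΔT = η γ̇² t_res / (ρ cp) = 2465·(29.3796)²·53.5003 / (1360·2263) = 36.9863 K

value=36.99 K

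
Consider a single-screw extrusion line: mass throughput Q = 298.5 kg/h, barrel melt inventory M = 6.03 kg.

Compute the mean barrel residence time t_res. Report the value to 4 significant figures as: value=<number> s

value=72.72 s

Convert throughput: Q = 298.5 kg/h = 298.5/3600 = 0.0829167 kg/s
Mean residence time: t_res = M/Q_s = 6.03 kg / 0.0829167 kg/s = 72.7236 s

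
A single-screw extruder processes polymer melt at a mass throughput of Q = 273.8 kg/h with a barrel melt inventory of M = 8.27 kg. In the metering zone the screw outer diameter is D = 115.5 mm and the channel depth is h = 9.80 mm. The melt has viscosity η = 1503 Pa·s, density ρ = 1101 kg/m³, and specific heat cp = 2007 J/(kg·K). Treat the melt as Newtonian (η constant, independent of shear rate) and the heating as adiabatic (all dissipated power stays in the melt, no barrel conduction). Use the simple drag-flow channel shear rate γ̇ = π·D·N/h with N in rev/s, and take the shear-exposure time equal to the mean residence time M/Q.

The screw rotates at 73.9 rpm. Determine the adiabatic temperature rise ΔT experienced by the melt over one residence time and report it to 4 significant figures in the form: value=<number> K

Convert throughput: Q = 273.8 kg/h = 273.8/3600 = 0.0760556 kg/s
t_res = M / Q_s = 8.27 / 0.0760556 = 108.736 s
Geometry in metres: D = 115.5 mm → 0.1155 m, h = 9.80 mm → 0.0098 m; screw speed N = 73.9 rpm = 1.23167 rev/s
γ̇ = π D N / h = (π)(0.1155)(1.23167) / 0.0098 = 45.6036 s⁻¹
ΔT = η·γ̇²·t_res/(ρ·cp) = [1503 × 45.6036² × 108.736] / [1101 × 2007] = 153.814 K

value=153.8 K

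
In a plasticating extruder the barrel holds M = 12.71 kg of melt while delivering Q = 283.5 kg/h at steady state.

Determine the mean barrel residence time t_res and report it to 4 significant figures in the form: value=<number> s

Q_s = Q / 3600 = 283.5 / 3600 = 0.07875 kg/s
t_res = M / Q_s = 12.71 / 0.07875 = 161.397 s

value=161.4 s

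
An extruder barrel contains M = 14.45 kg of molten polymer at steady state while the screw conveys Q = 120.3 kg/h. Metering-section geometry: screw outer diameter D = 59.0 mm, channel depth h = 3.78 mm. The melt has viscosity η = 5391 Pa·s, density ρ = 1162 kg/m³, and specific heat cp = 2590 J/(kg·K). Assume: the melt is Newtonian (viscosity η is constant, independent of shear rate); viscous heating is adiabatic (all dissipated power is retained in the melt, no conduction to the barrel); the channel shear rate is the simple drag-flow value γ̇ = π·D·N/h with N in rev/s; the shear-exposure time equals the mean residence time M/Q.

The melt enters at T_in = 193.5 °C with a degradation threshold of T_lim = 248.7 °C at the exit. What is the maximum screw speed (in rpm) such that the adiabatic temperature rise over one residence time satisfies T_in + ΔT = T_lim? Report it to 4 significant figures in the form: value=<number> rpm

Throughput in SI: Q_s = 120.3 kg/h ÷ 3600 s/h = 0.0334167 kg/s
Mean residence time: t_res = M/Q_s = 14.45 kg / 0.0334167 kg/s = 432.419 s
Convert to metres: D = 0.059 m, h = 0.00378 m
ΔT_a = T_lim − T_in = 248.7 − 193.5 = 55.2 K
γ̇_max² = ΔT_a·ρ·cp / (η·t_res) = [55.2 × 1162 × 2590] / [5391 × 432.419] = 71.2641 s⁻²
γ̇_max = √71.2641 = 8.44181 s⁻¹
Solve γ̇ = πDN/h for N: N_max = γ̇_max·h/(π·D) = 8.44181 × 0.00378 / (π × 0.059) = 0.172157 rev/s = 10.3294 rpm

value=10.33 rpm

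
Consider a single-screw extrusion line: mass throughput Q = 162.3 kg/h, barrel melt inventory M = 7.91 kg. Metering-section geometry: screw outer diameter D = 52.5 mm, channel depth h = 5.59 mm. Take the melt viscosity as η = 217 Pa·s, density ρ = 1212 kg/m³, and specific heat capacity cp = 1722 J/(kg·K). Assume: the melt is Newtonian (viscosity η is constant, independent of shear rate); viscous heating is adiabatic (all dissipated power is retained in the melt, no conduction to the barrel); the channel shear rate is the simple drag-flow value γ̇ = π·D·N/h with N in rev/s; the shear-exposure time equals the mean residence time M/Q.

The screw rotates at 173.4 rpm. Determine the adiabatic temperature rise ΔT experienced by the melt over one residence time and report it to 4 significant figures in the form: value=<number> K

value=132.6 K

Q_s = Q / 3600 = 162.3 / 3600 = 0.0450833 kg/s
t_res = M / Q_s = 7.91 ÷ 0.0450833 = 175.453 s
D = 52.5 mm = 0.0525 m;  h = 5.59 mm = 0.00559 m;  N = 173.4 rpm / 60 = 2.89 rev/s
γ̇ = π·D·N / h = π · 0.0525 · 2.89 / 0.00559 = 85.2698 s⁻¹
ΔT = η·γ̇²·t_res / (ρ·cp) = 217 · (85.2698)² · 175.453 / (1212 · 1722) = 132.64 K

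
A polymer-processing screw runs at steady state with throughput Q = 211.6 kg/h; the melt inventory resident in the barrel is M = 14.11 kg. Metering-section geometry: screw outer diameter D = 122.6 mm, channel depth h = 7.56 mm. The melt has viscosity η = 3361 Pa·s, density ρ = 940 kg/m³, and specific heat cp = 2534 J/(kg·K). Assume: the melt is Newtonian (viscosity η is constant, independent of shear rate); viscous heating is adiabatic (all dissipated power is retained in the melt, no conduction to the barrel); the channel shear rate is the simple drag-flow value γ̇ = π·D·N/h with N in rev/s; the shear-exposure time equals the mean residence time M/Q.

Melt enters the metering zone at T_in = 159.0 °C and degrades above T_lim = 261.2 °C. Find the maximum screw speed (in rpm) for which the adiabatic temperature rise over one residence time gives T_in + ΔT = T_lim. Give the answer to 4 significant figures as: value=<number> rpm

Convert throughput: Q = 211.6 kg/h = 211.6/3600 = 0.0587778 kg/s
t_res = M / Q_s = 14.11 ÷ 0.0587778 = 240.057 s
Convert to metres: D = 0.1226 m, h = 0.00756 m
Allowable rise: ΔT_a = T_lim − T_in = 261.2 − 159.0 = 102.2 K
γ̇_max² = ΔT_a·ρ·cp / (η·t_res) = [102.2 × 940 × 2534] / [3361 × 240.057] = 301.719 s⁻²
γ̇_max = sqrt(301.719) = 17.3701 s⁻¹
Solve γ̇ = πDN/h for N: N_max = γ̇_max·h/(π·D) = 17.3701 × 0.00756 / (π × 0.1226) = 0.340944 rev/s = 20.4566 rpm

value=20.46 rpm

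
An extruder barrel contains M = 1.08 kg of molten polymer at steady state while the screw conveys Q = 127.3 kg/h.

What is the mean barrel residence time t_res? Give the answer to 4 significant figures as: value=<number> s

Throughput in SI: Q_s = 127.3 kg/h ÷ 3600 s/h = 0.0353611 kg/s
Mean residence time: t_res = M/Q_s = 1.08 kg / 0.0353611 kg/s = 30.542 s

value=30.54 s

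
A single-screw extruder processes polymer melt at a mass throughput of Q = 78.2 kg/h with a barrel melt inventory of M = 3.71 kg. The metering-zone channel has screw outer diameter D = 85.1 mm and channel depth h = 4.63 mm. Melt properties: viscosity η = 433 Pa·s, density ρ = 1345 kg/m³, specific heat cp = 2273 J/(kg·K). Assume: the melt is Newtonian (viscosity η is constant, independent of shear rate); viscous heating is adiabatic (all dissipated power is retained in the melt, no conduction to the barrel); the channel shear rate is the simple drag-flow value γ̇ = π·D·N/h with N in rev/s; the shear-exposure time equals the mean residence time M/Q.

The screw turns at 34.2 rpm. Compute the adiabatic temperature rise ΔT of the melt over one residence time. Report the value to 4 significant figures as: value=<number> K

Throughput in SI: Q_s = 78.2 kg/h ÷ 3600 s/h = 0.0217222 kg/s
Mean residence time: t_res = M/Q_s = 3.71 kg / 0.0217222 kg/s = 170.793 s
D = 85.1 mm = 0.0851 m;  h = 4.63 mm = 0.00463 m;  N = 34.2 rpm / 60 = 0.57 rev/s
γ̇ = π D N / h = (π)(0.0851)(0.57) / 0.00463 = 32.9134 s⁻¹
Adiabatic rise: ΔT = η γ̇² t_res / (ρ cp) = 433·(32.9134)²·170.793 / (1345·2273) = 26.2049 K

value=26.20 K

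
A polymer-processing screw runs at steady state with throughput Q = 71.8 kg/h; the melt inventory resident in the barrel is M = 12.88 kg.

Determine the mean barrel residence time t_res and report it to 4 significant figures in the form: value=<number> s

Throughput in SI: Q_s = 71.8 kg/h ÷ 3600 s/h = 0.0199444 kg/s
Mean residence time: t_res = M/Q_s = 12.88 kg / 0.0199444 kg/s = 645.794 s

value=645.8 s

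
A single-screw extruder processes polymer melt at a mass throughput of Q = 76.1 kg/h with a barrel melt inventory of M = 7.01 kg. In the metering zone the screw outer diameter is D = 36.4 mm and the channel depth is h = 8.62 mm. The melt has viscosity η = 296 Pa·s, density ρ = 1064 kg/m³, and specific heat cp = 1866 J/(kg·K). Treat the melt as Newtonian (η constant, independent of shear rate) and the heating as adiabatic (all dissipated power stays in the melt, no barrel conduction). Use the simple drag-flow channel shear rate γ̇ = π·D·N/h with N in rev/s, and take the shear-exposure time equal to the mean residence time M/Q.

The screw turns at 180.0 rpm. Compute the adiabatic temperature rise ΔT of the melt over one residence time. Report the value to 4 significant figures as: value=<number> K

Q_s = Q / 3600 = 76.1 / 3600 = 0.0211389 kg/s
Mean residence time: t_res = M/Q_s = 7.01 kg / 0.0211389 kg/s = 331.616 s
Convert to SI: D = 0.0364 m, h = 0.00862 m, N = 180.0/60 = 3 rev/s
γ̇ = π·D·N / h = π · 0.0364 · 3 / 0.00862 = 39.7984 s⁻¹
ΔT = η·γ̇²·t_res/(ρ·cp) = [296 × 39.7984² × 331.616] / [1064 × 1866] = 78.3078 K

value=78.31 K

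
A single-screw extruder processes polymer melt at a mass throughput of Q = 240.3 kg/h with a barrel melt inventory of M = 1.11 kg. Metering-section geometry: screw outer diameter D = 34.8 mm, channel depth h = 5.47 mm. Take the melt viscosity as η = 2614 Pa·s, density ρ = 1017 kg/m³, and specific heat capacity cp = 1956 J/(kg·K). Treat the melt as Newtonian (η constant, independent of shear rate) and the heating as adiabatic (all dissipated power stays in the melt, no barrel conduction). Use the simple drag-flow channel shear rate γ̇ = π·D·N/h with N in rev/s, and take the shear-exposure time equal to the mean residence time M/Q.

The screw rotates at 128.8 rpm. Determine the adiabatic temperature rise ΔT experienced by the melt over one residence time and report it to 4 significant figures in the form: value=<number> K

value=40.23 K

Convert throughput: Q = 240.3 kg/h = 240.3/3600 = 0.06675 kg/s
t_res = M / Q_s = 1.11 / 0.06675 = 16.6292 s
Geometry in metres: D = 34.8 mm → 0.0348 m, h = 5.47 mm → 0.00547 m; screw speed N = 128.8 rpm = 2.14667 rev/s
Shear rate: γ̇ = πDN/h = π·0.0348·2.14667/0.00547 = 42.9049 s⁻¹
ΔT = η·γ̇²·t_res / (ρ·cp) = 2614 · (42.9049)² · 16.6292 / (1017 · 1956) = 40.2254 K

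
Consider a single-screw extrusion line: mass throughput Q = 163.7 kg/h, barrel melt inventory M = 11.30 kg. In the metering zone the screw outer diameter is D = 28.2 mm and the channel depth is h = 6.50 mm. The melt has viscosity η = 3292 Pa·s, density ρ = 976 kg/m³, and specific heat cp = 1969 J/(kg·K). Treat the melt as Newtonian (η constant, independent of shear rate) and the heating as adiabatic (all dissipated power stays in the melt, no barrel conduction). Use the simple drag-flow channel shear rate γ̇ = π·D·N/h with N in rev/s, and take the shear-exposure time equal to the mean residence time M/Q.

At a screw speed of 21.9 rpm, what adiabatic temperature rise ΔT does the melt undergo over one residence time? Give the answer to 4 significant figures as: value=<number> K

value=10.54 K

Q_s = Q / 3600 = 163.7 / 3600 = 0.0454722 kg/s
t_res = M / Q_s = 11.30 ÷ 0.0454722 = 248.503 s
Geometry in metres: D = 28.2 mm → 0.0282 m, h = 6.50 mm → 0.0065 m; screw speed N = 21.9 rpm = 0.365 rev/s
γ̇ = π D N / h = (π)(0.0282)(0.365) / 0.0065 = 4.97483 s⁻¹
ΔT = η·γ̇²·t_res/(ρ·cp) = [3292 × 4.97483² × 248.503] / [976 × 1969] = 10.5355 K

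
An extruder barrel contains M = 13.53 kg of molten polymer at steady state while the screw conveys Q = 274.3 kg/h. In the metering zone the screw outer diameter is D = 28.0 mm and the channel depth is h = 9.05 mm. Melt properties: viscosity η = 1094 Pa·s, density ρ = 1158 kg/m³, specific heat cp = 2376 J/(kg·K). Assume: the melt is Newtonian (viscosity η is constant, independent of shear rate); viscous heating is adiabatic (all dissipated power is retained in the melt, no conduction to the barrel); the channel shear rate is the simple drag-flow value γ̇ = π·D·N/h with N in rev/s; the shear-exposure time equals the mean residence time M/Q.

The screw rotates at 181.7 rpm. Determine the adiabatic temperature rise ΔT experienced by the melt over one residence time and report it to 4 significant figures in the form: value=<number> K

value=61.17 K

Q_s = Q / 3600 = 274.3 / 3600 = 0.0761944 kg/s
t_res = M / Q_s = 13.53 / 0.0761944 = 177.572 s
Geometry in metres: D = 28.0 mm → 0.028 m, h = 9.05 mm → 0.00905 m; screw speed N = 181.7 rpm = 3.02833 rev/s
γ̇ = π·D·N / h = π · 0.028 · 3.02833 / 0.00905 = 29.4349 s⁻¹
ΔT = η·γ̇²·t_res / (ρ·cp) = 1094 · (29.4349)² · 177.572 / (1158 · 2376) = 61.1734 K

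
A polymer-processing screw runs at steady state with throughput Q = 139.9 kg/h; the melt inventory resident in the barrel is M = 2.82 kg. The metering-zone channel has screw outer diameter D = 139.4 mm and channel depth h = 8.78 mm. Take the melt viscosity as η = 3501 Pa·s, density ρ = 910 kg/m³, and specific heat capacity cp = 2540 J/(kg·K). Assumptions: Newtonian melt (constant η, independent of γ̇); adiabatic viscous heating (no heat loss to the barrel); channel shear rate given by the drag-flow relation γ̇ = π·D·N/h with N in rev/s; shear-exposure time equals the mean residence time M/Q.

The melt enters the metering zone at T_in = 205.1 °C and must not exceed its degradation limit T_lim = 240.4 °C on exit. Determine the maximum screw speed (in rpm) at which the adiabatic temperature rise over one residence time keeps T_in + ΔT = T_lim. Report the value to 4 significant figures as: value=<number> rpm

Q_s = Q / 3600 = 139.9 / 3600 = 0.0388611 kg/s
Mean residence time: t_res = M/Q_s = 2.82 kg / 0.0388611 kg/s = 72.5661 s
Geometry in SI: D = 139.4 mm → 0.1394 m, h = 8.78 mm → 0.00878 m
ΔT_a = T_lim − T_in = 240.4 °C − 205.1 °C = 35.3 K
γ̇_max² = ΔT_a·ρ·cp/(η·t_res) = 35.3·910·2540/(3501·72.5661) = 321.162 s⁻²
γ̇_max = sqrt(321.162) = 17.921 s⁻¹
Solve γ̇ = πDN/h for N: N_max = γ̇_max·h/(π·D) = 17.921 × 0.00878 / (π × 0.1394) = 0.359289 rev/s = 21.5573 rpm

value=21.56 rpm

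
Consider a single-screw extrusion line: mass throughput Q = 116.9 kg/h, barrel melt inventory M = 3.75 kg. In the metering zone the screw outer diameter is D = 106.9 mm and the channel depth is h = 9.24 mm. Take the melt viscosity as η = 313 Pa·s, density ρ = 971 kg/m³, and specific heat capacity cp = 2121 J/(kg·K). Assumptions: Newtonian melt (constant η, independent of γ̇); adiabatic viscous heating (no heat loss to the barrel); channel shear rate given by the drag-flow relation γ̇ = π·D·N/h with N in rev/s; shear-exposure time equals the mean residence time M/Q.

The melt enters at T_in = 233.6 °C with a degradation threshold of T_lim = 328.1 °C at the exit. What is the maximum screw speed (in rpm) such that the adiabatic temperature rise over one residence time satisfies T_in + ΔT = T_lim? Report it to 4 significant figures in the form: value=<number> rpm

value=121.1 rpm

Convert throughput: Q = 116.9 kg/h = 116.9/3600 = 0.0324722 kg/s
t_res = M / Q_s = 3.75 ÷ 0.0324722 = 115.483 s
D = 106.9 mm = 0.1069 m;  h = 9.24 mm = 0.00924 m
ΔT_a = T_lim − T_in = 328.1 °C − 233.6 °C = 94.5 K
γ̇_max² = ΔT_a·ρ·cp/(η·t_res) = 94.5·971·2121/(313·115.483) = 5384.29 s⁻²
γ̇_max = sqrt(5384.29) = 73.3777 s⁻¹
Solve γ̇ = πDN/h for N: N_max = γ̇_max·h/(π·D) = 73.3777 × 0.00924 / (π × 0.1069) = 2.01887 rev/s = 121.132 rpm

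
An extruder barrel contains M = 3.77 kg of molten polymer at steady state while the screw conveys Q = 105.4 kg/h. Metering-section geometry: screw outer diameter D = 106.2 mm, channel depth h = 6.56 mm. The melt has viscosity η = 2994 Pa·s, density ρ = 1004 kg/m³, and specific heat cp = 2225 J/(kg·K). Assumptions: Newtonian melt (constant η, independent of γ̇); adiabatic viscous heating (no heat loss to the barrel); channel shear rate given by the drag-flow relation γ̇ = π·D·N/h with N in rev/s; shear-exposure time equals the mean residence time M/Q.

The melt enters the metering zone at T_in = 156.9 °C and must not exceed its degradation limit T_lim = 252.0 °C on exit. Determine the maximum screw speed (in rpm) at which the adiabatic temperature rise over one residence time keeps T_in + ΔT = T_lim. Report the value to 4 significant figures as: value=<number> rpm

value=27.69 rpm

Convert throughput: Q = 105.4 kg/h = 105.4/3600 = 0.0292778 kg/s
t_res = M / Q_s = 3.77 / 0.0292778 = 128.767 s
D = 106.2 mm = 0.1062 m;  h = 6.56 mm = 0.00656 m
Allowable rise: ΔT_a = T_lim − T_in = 252.0 − 156.9 = 95.1 K
Invert ΔT = ηγ̇²t_res/(ρcp) for γ̇: γ̇_max² = ΔT_a ρ cp / (η t_res) = 95.1·1004·2225 / (2994·128.767) = 551.048 s⁻²
γ̇_max = √551.048 = 23.4744 s⁻¹
Solve γ̇ = πDN/h for N: N_max = γ̇_max·h/(π·D) = 23.4744 × 0.00656 / (π × 0.1062) = 0.461556 rev/s = 27.6933 rpm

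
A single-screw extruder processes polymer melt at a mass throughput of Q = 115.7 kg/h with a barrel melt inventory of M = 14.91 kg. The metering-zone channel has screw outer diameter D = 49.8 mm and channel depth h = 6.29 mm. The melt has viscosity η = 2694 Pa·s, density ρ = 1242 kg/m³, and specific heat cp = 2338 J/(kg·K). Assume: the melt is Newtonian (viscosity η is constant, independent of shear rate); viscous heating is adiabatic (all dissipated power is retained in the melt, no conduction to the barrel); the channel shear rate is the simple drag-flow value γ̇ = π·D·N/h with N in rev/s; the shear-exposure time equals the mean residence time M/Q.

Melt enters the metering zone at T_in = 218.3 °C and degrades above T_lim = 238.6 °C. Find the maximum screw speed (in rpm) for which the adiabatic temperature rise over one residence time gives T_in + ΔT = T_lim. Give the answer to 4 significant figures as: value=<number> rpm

value=16.57 rpm

Q_s = Q / 3600 = 115.7 / 3600 = 0.0321389 kg/s
t_res = M / Q_s = 14.91 ÷ 0.0321389 = 463.924 s
D = 49.8 mm = 0.0498 m;  h = 6.29 mm = 0.00629 m
Allowable rise: ΔT_a = T_lim − T_in = 238.6 − 218.3 = 20.3 K
γ̇_max² = ΔT_a·ρ·cp/(η·t_res) = 20.3·1242·2338/(2694·463.924) = 47.1648 s⁻²
γ̇_max = sqrt(47.1648) = 6.86766 s⁻¹
Solve γ̇ = πDN/h for N: N_max = γ̇_max·h/(π·D) = 6.86766 × 0.00629 / (π × 0.0498) = 0.276109 rev/s = 16.5665 rpm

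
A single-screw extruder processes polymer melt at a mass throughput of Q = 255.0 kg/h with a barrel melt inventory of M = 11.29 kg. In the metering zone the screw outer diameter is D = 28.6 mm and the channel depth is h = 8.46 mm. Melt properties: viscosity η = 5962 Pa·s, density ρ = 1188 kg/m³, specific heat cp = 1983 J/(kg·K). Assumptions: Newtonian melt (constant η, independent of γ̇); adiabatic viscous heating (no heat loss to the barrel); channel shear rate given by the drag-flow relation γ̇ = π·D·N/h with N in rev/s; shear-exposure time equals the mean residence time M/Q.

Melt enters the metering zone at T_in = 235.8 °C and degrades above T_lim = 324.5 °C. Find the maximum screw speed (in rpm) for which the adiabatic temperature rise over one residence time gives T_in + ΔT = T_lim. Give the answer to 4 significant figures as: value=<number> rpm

value=83.77 rpm

Throughput in SI: Q_s = 255.0 kg/h ÷ 3600 s/h = 0.0708333 kg/s
Mean residence time: t_res = M/Q_s = 11.29 kg / 0.0708333 kg/s = 159.388 s
Convert to metres: D = 0.0286 m, h = 0.00846 m
ΔT_a = T_lim − T_in = 324.5 °C − 235.8 °C = 88.7 K
γ̇_max² = ΔT_a·ρ·cp/(η·t_res) = 88.7·1188·1983/(5962·159.388) = 219.895 s⁻²
γ̇_max = sqrt(219.895) = 14.8288 s⁻¹
N_max = γ̇_max h / (πD) = 14.8288·0.00846/(π·0.0286) = 1.39625 rev/s → ×60 = 83.7747 rpm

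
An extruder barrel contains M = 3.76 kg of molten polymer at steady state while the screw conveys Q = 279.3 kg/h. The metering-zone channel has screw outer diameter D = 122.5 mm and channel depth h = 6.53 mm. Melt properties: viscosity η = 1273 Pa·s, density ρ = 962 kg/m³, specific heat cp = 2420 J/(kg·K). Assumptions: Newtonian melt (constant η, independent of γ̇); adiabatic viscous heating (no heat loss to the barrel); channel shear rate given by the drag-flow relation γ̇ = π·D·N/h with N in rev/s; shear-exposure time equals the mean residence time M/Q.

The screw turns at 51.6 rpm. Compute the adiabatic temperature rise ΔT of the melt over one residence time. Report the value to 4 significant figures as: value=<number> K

Convert throughput: Q = 279.3 kg/h = 279.3/3600 = 0.0775833 kg/s
t_res = M / Q_s = 3.76 ÷ 0.0775833 = 48.464 s
Geometry in metres: D = 122.5 mm → 0.1225 m, h = 6.53 mm → 0.00653 m; screw speed N = 51.6 rpm = 0.86 rev/s
Shear rate: γ̇ = πDN/h = π·0.1225·0.86/0.00653 = 50.684 s⁻¹
ΔT = η·γ̇²·t_res / (ρ·cp) = 1273 · (50.684)² · 48.464 / (962 · 2420) = 68.0769 K

value=68.08 K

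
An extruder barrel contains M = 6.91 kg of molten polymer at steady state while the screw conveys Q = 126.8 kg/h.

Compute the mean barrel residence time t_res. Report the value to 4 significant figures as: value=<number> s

Q_s = Q / 3600 = 126.8 / 3600 = 0.0352222 kg/s
t_res = M / Q_s = 6.91 / 0.0352222 = 196.183 s

value=196.2 s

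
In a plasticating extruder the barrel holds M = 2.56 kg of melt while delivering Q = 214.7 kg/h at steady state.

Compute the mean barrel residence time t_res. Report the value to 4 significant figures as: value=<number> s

Throughput in SI: Q_s = 214.7 kg/h ÷ 3600 s/h = 0.0596389 kg/s
t_res = M / Q_s = 2.56 / 0.0596389 = 42.925 s

value=42.93 s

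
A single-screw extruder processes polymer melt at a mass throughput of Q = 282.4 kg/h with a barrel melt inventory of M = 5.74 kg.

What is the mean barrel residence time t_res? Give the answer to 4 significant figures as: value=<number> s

value=73.17 s

Convert throughput: Q = 282.4 kg/h = 282.4/3600 = 0.0784444 kg/s
t_res = M / Q_s = 5.74 / 0.0784444 = 73.1728 s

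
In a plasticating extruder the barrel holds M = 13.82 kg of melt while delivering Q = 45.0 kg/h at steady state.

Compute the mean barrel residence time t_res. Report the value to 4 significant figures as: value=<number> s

Throughput in SI: Q_s = 45.0 kg/h ÷ 3600 s/h = 0.0125 kg/s
t_res = M / Q_s = 13.82 / 0.0125 = 1105.6 s

value=1106. s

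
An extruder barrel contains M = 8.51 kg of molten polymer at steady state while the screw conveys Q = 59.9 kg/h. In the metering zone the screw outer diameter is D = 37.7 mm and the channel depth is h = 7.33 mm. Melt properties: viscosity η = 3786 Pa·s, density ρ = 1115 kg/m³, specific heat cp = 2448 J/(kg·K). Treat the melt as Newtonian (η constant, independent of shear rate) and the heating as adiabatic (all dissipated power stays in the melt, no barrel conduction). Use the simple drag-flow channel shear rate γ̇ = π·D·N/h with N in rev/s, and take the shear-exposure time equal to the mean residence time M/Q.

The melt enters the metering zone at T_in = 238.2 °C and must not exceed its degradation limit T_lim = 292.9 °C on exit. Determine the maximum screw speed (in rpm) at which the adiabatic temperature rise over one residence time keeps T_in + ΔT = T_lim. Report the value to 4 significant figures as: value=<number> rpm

Convert throughput: Q = 59.9 kg/h = 59.9/3600 = 0.0166389 kg/s
Mean residence time: t_res = M/Q_s = 8.51 kg / 0.0166389 kg/s = 511.452 s
Convert to metres: D = 0.0377 m, h = 0.00733 m
ΔT_a = T_lim − T_in = 292.9 − 238.2 = 54.7 K
γ̇_max² = ΔT_a·ρ·cp/(η·t_res) = 54.7·1115·2448/(3786·511.452) = 77.1059 s⁻²
γ̇_max = sqrt(77.1059) = 8.781 s⁻¹
Solve γ̇ = πDN/h for N: N_max = γ̇_max·h/(π·D) = 8.781 × 0.00733 / (π × 0.0377) = 0.543446 rev/s = 32.6068 rpm

value=32.61 rpm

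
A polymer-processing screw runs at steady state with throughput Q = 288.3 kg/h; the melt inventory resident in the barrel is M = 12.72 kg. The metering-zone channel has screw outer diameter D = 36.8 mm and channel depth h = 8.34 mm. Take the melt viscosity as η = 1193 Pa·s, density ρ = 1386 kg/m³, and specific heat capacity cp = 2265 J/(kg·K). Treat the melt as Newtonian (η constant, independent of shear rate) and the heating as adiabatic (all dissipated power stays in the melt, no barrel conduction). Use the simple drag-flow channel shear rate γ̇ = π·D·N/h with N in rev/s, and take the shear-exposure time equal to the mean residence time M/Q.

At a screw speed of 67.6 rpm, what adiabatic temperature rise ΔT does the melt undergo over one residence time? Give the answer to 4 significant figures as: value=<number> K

Convert throughput: Q = 288.3 kg/h = 288.3/3600 = 0.0800833 kg/s
Mean residence time: t_res = M/Q_s = 12.72 kg / 0.0800833 kg/s = 158.835 s
Geometry in metres: D = 36.8 mm → 0.0368 m, h = 8.34 mm → 0.00834 m; screw speed N = 67.6 rpm = 1.12667 rev/s
Shear rate: γ̇ = πDN/h = π·0.0368·1.12667/0.00834 = 15.6181 s⁻¹
ΔT = η·γ̇²·t_res/(ρ·cp) = [1193 × 15.6181² × 158.835] / [1386 × 2265] = 14.7234 K

value=14.72 K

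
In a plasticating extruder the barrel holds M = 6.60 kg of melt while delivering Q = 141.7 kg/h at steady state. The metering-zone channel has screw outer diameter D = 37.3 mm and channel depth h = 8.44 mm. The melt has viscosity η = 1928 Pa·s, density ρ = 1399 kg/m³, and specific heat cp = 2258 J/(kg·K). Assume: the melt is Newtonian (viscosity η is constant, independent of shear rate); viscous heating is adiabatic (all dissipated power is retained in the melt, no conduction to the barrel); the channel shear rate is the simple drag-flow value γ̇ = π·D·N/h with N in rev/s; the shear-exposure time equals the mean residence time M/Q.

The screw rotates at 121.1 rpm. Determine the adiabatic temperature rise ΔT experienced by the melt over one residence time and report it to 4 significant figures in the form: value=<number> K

Convert throughput: Q = 141.7 kg/h = 141.7/3600 = 0.0393611 kg/s
t_res = M / Q_s = 6.60 / 0.0393611 = 167.678 s
Convert to SI: D = 0.0373 m, h = 0.00844 m, N = 121.1/60 = 2.01833 rev/s
γ̇ = π D N / h = (π)(0.0373)(2.01833) / 0.00844 = 28.0226 s⁻¹
ΔT = η·γ̇²·t_res / (ρ·cp) = 1928 · (28.0226)² · 167.678 / (1399 · 2258) = 80.3638 K

value=80.36 K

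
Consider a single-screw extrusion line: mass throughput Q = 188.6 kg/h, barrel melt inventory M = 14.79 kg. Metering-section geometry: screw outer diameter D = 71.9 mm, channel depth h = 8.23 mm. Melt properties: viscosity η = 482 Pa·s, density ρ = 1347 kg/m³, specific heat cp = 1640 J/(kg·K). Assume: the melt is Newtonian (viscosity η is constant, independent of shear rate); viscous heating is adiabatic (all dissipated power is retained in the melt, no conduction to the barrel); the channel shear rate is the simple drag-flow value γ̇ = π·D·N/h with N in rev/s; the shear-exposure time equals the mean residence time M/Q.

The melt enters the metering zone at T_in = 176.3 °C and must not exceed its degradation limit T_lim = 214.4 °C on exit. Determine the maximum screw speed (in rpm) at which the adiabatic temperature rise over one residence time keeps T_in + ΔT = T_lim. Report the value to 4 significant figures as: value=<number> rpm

Convert throughput: Q = 188.6 kg/h = 188.6/3600 = 0.0523889 kg/s
t_res = M / Q_s = 14.79 ÷ 0.0523889 = 282.312 s
Convert to metres: D = 0.0719 m, h = 0.00823 m
ΔT_a = T_lim − T_in = 214.4 − 176.3 = 38.1 K
γ̇_max² = ΔT_a·ρ·cp/(η·t_res) = 38.1·1347·1640/(482·282.312) = 618.529 s⁻²
γ̇_max = sqrt(618.529) = 24.8703 s⁻¹
N_max = γ̇_max h / (πD) = 24.8703·0.00823/(π·0.0719) = 0.906152 rev/s → ×60 = 54.3691 rpm

value=54.37 rpm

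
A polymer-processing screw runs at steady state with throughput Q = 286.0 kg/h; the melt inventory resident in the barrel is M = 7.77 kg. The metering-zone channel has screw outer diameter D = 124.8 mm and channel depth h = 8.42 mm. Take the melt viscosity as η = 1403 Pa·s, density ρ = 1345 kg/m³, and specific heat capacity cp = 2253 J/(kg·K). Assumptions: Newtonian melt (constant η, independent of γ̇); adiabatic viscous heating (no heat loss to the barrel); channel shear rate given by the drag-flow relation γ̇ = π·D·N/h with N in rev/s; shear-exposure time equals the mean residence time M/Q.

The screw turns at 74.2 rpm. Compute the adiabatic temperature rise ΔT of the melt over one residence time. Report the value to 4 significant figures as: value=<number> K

Throughput in SI: Q_s = 286.0 kg/h ÷ 3600 s/h = 0.0794444 kg/s
Mean residence time: t_res = M/Q_s = 7.77 kg / 0.0794444 kg/s = 97.8042 s
D = 124.8 mm = 0.1248 m;  h = 8.42 mm = 0.00842 m;  N = 74.2 rpm / 60 = 1.23667 rev/s
Shear rate: γ̇ = πDN/h = π·0.1248·1.23667/0.00842 = 57.5844 s⁻¹
Adiabatic rise: ΔT = η γ̇² t_res / (ρ cp) = 1403·(57.5844)²·97.8042 / (1345·2253) = 150.156 K

value=150.2 K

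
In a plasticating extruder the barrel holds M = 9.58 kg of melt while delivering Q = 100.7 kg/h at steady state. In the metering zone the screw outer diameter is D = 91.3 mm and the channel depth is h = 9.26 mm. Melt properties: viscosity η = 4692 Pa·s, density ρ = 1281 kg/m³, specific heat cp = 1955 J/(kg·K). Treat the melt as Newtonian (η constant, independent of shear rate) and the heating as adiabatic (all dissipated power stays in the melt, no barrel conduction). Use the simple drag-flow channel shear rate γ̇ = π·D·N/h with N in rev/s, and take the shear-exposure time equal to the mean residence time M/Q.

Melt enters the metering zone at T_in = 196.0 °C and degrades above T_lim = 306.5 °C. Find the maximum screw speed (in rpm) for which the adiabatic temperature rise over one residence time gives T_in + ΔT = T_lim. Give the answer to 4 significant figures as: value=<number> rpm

value=25.42 rpm

Convert throughput: Q = 100.7 kg/h = 100.7/3600 = 0.0279722 kg/s
t_res = M / Q_s = 9.58 / 0.0279722 = 342.483 s
D = 91.3 mm = 0.0913 m;  h = 9.26 mm = 0.00926 m
Allowable rise: ΔT_a = T_lim − T_in = 306.5 − 196.0 = 110.5 K
γ̇_max² = ΔT_a·ρ·cp/(η·t_res) = 110.5·1281·1955/(4692·342.483) = 172.211 s⁻²
Take the square root: γ̇_max = √(172.211) = 13.1229 s⁻¹
Solve γ̇ = πDN/h for N: N_max = γ̇_max·h/(π·D) = 13.1229 × 0.00926 / (π × 0.0913) = 0.423664 rev/s = 25.4198 rpm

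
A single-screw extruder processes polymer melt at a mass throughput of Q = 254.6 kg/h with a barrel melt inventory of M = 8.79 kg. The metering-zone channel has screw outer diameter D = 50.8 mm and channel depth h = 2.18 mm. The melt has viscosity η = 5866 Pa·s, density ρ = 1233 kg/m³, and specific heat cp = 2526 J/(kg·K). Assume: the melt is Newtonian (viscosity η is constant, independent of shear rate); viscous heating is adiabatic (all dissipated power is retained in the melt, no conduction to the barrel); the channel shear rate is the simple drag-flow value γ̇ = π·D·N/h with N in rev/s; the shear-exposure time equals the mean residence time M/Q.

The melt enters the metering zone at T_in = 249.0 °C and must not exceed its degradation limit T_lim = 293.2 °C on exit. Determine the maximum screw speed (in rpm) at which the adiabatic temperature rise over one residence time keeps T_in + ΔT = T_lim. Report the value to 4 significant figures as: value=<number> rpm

Q_s = Q / 3600 = 254.6 / 3600 = 0.0707222 kg/s
t_res = M / Q_s = 8.79 ÷ 0.0707222 = 124.289 s
D = 50.8 mm = 0.0508 m;  h = 2.18 mm = 0.00218 m
ΔT_a = T_lim − T_in = 293.2 − 249.0 = 44.2 K
γ̇_max² = ΔT_a·ρ·cp/(η·t_res) = 44.2·1233·2526/(5866·124.289) = 188.818 s⁻²
γ̇_max = √188.818 = 13.7411 s⁻¹
Solve γ̇ = πDN/h for N: N_max = γ̇_max·h/(π·D) = 13.7411 × 0.00218 / (π × 0.0508) = 0.1877 rev/s = 11.262 rpm

value=11.26 rpm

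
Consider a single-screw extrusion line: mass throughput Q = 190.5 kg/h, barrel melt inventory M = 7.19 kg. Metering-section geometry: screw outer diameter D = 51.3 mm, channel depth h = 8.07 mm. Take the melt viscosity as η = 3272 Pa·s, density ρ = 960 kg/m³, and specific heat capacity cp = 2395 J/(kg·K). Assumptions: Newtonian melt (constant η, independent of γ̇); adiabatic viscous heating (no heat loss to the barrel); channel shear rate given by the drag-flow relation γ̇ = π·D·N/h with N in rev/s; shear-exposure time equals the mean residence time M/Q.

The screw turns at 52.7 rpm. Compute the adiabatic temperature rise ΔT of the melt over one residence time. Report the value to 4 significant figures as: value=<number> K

value=59.49 K

Convert throughput: Q = 190.5 kg/h = 190.5/3600 = 0.0529167 kg/s
Mean residence time: t_res = M/Q_s = 7.19 kg / 0.0529167 kg/s = 135.874 s
Geometry in metres: D = 51.3 mm → 0.0513 m, h = 8.07 mm → 0.00807 m; screw speed N = 52.7 rpm = 0.878333 rev/s
γ̇ = π·D·N / h = π · 0.0513 · 0.878333 / 0.00807 = 17.5409 s⁻¹
ΔT = η·γ̇²·t_res / (ρ·cp) = 3272 · (17.5409)² · 135.874 / (960 · 2395) = 59.4948 K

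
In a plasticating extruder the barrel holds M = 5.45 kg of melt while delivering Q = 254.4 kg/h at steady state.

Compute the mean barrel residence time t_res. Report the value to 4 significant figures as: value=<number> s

value=77.12 s

Throughput in SI: Q_s = 254.4 kg/h ÷ 3600 s/h = 0.0706667 kg/s
t_res = M / Q_s = 5.45 ÷ 0.0706667 = 77.1226 s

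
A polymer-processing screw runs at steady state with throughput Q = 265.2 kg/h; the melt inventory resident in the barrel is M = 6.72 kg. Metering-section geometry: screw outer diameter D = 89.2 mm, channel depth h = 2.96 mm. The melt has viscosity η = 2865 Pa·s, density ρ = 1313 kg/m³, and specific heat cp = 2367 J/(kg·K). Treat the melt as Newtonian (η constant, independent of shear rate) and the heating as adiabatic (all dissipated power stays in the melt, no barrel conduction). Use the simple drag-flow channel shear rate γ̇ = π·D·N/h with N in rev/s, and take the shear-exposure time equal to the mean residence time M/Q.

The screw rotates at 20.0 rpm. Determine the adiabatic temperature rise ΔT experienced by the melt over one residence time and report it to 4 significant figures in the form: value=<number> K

value=83.75 K

Q_s = Q / 3600 = 265.2 / 3600 = 0.0736667 kg/s
t_res = M / Q_s = 6.72 ÷ 0.0736667 = 91.2217 s
D = 89.2 mm = 0.0892 m;  h = 2.96 mm = 0.00296 m;  N = 20.0 rpm / 60 = 0.333333 rev/s
γ̇ = π D N / h = (π)(0.0892)(0.333333) / 0.00296 = 31.5574 s⁻¹
ΔT = η·γ̇²·t_res / (ρ·cp) = 2865 · (31.5574)² · 91.2217 / (1313 · 2367) = 83.7459 K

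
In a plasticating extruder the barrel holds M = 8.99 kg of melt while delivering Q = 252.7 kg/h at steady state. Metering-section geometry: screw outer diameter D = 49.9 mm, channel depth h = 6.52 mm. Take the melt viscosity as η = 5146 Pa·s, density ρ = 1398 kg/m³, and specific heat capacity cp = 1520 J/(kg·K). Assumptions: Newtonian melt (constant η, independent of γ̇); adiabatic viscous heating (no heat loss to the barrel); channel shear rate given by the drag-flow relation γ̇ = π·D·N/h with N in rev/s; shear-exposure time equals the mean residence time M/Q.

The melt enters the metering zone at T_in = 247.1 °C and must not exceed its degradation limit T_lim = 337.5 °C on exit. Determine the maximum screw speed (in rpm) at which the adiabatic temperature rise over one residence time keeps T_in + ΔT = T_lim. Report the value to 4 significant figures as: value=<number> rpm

Q_s = Q / 3600 = 252.7 / 3600 = 0.0701944 kg/s
t_res = M / Q_s = 8.99 ÷ 0.0701944 = 128.073 s
Convert to metres: D = 0.0499 m, h = 0.00652 m
Allowable rise: ΔT_a = T_lim − T_in = 337.5 − 247.1 = 90.4 K
γ̇_max² = ΔT_a·ρ·cp/(η·t_res) = 90.4·1398·1520/(5146·128.073) = 291.469 s⁻²
Take the square root: γ̇_max = √(291.469) = 17.0725 s⁻¹
Solve γ̇ = πDN/h for N: N_max = γ̇_max·h/(π·D) = 17.0725 × 0.00652 / (π × 0.0499) = 0.710057 rev/s = 42.6034 rpm

value=42.60 rpm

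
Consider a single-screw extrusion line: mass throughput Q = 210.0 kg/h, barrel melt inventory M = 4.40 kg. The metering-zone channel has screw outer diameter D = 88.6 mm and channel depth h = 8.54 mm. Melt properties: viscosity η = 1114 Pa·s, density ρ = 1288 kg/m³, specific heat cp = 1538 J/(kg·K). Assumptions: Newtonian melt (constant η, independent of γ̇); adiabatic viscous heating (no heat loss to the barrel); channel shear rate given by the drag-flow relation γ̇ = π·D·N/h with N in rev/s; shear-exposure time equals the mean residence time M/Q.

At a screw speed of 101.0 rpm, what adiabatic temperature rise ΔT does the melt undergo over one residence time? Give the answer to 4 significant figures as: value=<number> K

value=127.7 K

Convert throughput: Q = 210.0 kg/h = 210.0/3600 = 0.0583333 kg/s
t_res = M / Q_s = 4.40 ÷ 0.0583333 = 75.4286 s
Convert to SI: D = 0.0886 m, h = 0.00854 m, N = 101.0/60 = 1.68333 rev/s
γ̇ = π D N / h = (π)(0.0886)(1.68333) / 0.00854 = 54.8651 s⁻¹
ΔT = η·γ̇²·t_res/(ρ·cp) = [1114 × 54.8651² × 75.4286] / [1288 × 1538] = 127.685 K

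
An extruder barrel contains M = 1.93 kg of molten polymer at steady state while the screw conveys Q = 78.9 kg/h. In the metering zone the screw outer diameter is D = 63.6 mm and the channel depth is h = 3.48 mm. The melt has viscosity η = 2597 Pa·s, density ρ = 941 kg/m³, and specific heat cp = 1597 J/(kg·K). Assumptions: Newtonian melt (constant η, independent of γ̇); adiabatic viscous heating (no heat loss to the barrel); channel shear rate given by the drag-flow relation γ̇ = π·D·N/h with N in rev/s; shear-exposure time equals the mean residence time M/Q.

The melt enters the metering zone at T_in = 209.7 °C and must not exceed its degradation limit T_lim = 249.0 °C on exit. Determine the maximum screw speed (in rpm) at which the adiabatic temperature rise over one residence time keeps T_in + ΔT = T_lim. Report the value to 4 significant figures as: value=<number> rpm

value=16.79 rpm

Throughput in SI: Q_s = 78.9 kg/h ÷ 3600 s/h = 0.0219167 kg/s
Mean residence time: t_res = M/Q_s = 1.93 kg / 0.0219167 kg/s = 88.0608 s
D = 63.6 mm = 0.0636 m;  h = 3.48 mm = 0.00348 m
ΔT_a = T_lim − T_in = 249.0 °C − 209.7 °C = 39.3 K
γ̇_max² = ΔT_a·ρ·cp / (η·t_res) = [39.3 × 941 × 1597] / [2597 × 88.0608] = 258.245 s⁻²
Take the square root: γ̇_max = √(258.245) = 16.07 s⁻¹
Solve γ̇ = πDN/h for N: N_max = γ̇_max·h/(π·D) = 16.07 × 0.00348 / (π × 0.0636) = 0.279891 rev/s = 16.7934 rpm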